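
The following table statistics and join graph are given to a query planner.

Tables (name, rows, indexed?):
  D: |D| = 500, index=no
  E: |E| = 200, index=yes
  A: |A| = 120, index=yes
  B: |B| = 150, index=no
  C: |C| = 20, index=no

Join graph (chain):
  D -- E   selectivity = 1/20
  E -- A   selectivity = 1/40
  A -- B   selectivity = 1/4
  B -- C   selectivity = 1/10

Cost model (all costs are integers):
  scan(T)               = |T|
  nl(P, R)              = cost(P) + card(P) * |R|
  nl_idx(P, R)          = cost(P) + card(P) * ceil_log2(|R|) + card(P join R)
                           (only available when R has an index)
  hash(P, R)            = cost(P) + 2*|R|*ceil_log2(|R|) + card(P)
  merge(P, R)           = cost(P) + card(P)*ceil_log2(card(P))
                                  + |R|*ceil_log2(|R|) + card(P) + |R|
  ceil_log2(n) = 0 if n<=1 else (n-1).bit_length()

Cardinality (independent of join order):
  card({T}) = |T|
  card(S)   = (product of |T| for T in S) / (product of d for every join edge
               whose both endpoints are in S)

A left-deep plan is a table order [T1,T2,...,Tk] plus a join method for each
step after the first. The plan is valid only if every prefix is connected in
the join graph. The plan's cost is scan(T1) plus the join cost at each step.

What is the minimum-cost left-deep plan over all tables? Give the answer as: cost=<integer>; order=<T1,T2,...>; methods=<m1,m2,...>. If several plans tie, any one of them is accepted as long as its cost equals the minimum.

cost=68680; order=B,C,A,E,D; methods=hash,hash,hash,hash

Selinger DP (subsets sized 1..n):
  {D}: scan cost=500, card=500
  {E}: scan cost=200, card=200
  {A}: scan cost=120, card=120
  {B}: scan cost=150, card=150
  {C}: scan cost=20, card=20
  {DE}: card=5000; try (E,hash)→4200, (D,merge)→7000, (E,merge)→7300, (D,hash)→9400, (E,nl_idx)→9500, (D,nl)→100200 …(+1); best=4200 via (E,hash)
  {AE}: card=600; try (E,nl_idx)→1680, (A,hash)→2080, (A,nl_idx)→2200, (E,merge)→2880, (A,merge)→2960, (E,hash)→3440 …(+2); best=1680 via (E,nl_idx)
  {AB}: card=4500; try (A,hash)→1980, (B,merge)→2430, (A,merge)→2460, (B,hash)→2640, (A,nl_idx)→5700, (B,nl)→18120 …(+1); best=1980 via (A,hash)
  {BC}: card=300; try (C,hash)→500, (B,merge)→1490, (C,merge)→1620, (B,hash)→2440, (B,nl)→3020, (C,nl)→3150; best=500 via (C,hash)
  {ADE}: card=15000; try (A,hash)→10880, (D,hash)→11280, (D,merge)→13280, (A,nl_idx)→54200, (A,merge)→75160, (D,nl)→301680 …(+1); best=10880 via (A,hash)
  {ABE}: card=22500; try (B,hash)→4680, (B,merge)→9630, (E,hash)→9680, (E,nl_idx)→60480, (E,merge)→66780, (B,nl)→91680 …(+1); best=4680 via (B,hash)
  {ABC}: card=9000; try (A,hash)→2480, (A,merge)→4460, (C,hash)→6680, (A,nl_idx)→11600, (A,nl)→36500, (C,merge)→65100 …(+1); best=2480 via (A,hash)
  {ABDE}: card=562500; try (B,hash)→28280, (D,hash)→36180, (B,merge)→237230, (D,merge)→369680, (B,nl)→2260880, (D,nl)→11254680; best=28280 via (B,hash)
  {ABCE}: card=45000; try (E,hash)→14680, (C,hash)→27380, (E,nl_idx)→119480, (E,merge)→139280, (C,merge)→364800, (C,nl)→454680 …(+1); best=14680 via (E,hash)
  {ABCDE}: card=1125000; try (D,hash)→68680, (C,hash)→590980, (D,merge)→784680, (C,nl)→11278280, (C,merge)→11840900, (D,nl)→22514680; best=68680 via (D,hash)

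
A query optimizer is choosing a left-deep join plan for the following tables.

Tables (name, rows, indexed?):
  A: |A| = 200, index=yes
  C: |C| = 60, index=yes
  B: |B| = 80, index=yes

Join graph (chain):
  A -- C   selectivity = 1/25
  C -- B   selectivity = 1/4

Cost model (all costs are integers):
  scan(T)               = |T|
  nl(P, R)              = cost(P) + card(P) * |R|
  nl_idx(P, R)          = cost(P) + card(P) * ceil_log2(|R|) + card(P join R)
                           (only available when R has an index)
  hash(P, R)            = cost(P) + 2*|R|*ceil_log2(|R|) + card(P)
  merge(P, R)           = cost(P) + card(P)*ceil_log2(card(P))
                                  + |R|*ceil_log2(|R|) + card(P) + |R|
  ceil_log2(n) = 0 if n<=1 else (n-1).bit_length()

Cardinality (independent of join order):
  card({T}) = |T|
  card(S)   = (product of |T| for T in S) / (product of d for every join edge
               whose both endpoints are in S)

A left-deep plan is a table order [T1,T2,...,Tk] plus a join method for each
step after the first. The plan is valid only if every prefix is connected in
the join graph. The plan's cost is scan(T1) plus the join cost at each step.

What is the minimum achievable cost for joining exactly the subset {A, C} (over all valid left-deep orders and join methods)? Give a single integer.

Selinger DP over subsets of {A,C}:
  {A}: scan cost=200, card=200
  {C}: scan cost=60, card=60
  {AC}: card=480; try (A,nl_idx)→1020, (C,hash)→1120, (C,nl_idx)→1880, (A,merge)→2280, (C,merge)→2420, (A,hash)→3320 …(+2); best=1020 via (A,nl_idx)

1020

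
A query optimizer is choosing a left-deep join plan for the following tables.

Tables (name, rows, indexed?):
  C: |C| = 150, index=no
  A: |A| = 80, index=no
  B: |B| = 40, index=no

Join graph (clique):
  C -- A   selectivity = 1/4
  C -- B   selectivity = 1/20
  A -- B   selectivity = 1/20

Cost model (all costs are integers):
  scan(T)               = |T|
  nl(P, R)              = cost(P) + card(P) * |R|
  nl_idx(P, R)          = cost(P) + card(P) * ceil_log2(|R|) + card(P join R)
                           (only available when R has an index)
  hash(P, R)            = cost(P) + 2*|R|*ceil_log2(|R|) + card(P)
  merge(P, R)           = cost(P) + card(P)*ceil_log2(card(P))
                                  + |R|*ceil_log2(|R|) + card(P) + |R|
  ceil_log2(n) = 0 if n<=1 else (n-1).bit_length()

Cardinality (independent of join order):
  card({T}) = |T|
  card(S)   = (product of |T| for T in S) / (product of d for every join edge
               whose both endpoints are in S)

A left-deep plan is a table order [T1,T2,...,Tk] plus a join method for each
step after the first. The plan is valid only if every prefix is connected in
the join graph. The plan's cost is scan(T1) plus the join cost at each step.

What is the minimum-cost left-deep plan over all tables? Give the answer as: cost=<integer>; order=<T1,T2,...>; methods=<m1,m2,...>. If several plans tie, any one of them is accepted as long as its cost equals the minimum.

cost=2200; order=C,B,A; methods=hash,hash

Selinger DP (subsets sized 1..n):
  {C}: scan cost=150, card=150
  {A}: scan cost=80, card=80
  {B}: scan cost=40, card=40
  {AC}: card=3000; try (A,hash)→1420, (C,merge)→2070, (A,merge)→2140, (C,hash)→2560, (C,nl)→12080, (A,nl)→12150; best=1420 via (A,hash)
  {BC}: card=300; try (B,hash)→780, (C,merge)→1670, (B,merge)→1780, (C,hash)→2480, (C,nl)→6040, (B,nl)→6150; best=780 via (B,hash)
  {AB}: card=160; try (B,hash)→640, (A,merge)→960, (B,merge)→1000, (A,hash)→1200, (A,nl)→3240, (B,nl)→3280; best=640 via (B,hash)
  {ABC}: card=300; try (A,hash)→2200, (C,hash)→3200, (C,merge)→3430, (A,merge)→4420, (B,hash)→4900, (C,nl)→24640 …(+3); best=2200 via (A,hash)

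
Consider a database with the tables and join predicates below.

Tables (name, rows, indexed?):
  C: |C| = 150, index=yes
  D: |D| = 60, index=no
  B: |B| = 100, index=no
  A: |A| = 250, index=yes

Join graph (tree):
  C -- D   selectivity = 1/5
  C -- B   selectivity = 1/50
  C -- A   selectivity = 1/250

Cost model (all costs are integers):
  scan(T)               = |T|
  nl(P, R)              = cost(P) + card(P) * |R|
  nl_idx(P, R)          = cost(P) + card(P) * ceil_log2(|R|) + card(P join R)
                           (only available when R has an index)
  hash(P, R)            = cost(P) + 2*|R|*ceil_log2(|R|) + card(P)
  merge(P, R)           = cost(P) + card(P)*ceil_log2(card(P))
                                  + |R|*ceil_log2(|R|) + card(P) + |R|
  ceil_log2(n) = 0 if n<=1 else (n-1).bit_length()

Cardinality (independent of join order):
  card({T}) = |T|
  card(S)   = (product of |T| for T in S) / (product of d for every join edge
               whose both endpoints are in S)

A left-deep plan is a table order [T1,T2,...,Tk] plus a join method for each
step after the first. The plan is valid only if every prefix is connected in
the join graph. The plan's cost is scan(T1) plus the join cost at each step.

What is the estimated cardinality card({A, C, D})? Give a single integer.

1800

Tables in S: A(250), C(150), D(60)
Edges inside S: C-D(d=5), C-A(d=250)
numerator = 250 * 150 * 60 = 2250000
denominator = 5 * 250 = 1250
card(S) = 2250000 / 1250 = 1800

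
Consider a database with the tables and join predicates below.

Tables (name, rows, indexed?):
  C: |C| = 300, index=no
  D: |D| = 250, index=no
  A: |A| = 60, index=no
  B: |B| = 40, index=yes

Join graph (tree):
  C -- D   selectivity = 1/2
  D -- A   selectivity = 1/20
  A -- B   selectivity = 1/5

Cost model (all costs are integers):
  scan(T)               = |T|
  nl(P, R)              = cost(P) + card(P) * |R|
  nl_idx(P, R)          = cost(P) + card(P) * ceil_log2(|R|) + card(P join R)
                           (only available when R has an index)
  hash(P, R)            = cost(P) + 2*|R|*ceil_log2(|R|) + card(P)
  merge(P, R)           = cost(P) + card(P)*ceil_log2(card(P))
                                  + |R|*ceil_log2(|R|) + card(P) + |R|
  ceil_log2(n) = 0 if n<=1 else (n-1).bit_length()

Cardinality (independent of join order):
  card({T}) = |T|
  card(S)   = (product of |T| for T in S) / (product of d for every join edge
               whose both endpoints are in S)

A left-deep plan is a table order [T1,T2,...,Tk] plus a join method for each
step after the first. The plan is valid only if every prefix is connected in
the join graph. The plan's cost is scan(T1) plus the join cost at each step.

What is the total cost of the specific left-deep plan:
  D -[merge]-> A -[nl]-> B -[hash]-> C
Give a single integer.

44320

step 1: scan D: cost=250, card=250
step 2: join A via merge
    card(P join A) = 250*60/(20) = 750
    cost = 250 + 250*8 + 60*6 + 250 + 60 = 2920
step 3: join B via nl
    card(P join B) = 750*40/(5) = 6000
    cost = 2920 + 750*40 = 32920
step 4: join C via hash
    card(P join C) = 6000*300/(2) = 900000
    cost = 32920 + 2*300*9 + 6000 = 44320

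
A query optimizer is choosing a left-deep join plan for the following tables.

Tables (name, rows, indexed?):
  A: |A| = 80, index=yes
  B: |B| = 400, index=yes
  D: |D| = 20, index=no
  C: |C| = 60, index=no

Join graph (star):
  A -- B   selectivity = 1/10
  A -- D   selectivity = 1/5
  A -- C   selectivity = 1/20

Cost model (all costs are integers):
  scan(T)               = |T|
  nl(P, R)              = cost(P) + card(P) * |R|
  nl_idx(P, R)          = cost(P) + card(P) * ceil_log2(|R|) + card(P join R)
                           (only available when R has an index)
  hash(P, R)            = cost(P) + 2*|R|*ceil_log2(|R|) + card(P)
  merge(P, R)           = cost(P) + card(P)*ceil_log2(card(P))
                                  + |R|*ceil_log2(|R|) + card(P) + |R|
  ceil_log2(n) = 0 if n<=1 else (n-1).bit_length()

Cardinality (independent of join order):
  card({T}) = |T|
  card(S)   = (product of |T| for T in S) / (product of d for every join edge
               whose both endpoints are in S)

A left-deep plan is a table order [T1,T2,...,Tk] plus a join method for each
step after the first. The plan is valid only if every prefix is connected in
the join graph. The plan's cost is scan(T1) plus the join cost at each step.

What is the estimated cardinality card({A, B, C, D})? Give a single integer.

Tables in S: A(80), B(400), C(60), D(20)
Edges inside S: A-B(d=10), A-D(d=5), A-C(d=20)
numerator = 80 * 400 * 60 * 20 = 38400000
denominator = 10 * 5 * 20 = 1000
card(S) = 38400000 / 1000 = 38400

38400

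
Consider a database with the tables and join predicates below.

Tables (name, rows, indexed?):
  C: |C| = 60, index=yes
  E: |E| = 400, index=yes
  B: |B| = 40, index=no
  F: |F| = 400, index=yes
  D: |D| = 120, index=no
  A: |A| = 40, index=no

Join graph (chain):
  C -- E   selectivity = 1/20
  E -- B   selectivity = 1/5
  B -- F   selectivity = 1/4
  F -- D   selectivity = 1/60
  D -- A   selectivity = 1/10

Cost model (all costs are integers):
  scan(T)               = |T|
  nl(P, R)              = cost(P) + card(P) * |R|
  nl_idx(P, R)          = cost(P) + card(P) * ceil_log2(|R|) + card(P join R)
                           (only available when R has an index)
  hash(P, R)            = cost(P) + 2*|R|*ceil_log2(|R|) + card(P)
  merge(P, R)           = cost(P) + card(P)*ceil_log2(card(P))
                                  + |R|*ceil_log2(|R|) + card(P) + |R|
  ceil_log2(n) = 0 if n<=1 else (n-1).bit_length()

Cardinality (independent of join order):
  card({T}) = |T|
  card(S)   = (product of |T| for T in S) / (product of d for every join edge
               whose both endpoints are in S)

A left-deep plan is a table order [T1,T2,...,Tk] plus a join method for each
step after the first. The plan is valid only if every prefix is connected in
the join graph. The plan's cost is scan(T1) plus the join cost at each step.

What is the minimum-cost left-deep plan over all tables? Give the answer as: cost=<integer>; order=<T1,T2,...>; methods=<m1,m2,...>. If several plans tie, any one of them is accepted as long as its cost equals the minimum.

cost=2579680; order=D,F,B,E,C,A; methods=nl_idx,hash,hash,hash,hash

Selinger DP (subsets sized 1..n):
  {C}: scan cost=60, card=60
  {E}: scan cost=400, card=400
  {B}: scan cost=40, card=40
  {F}: scan cost=400, card=400
  {D}: scan cost=120, card=120
  {A}: scan cost=40, card=40
  {CE}: card=1200; try (C,hash)→1520, (E,nl_idx)→1800, (C,nl_idx)→4000, (E,merge)→4480, (C,merge)→4820, (E,hash)→7320 …(+2); best=1520 via (C,hash)
  {BE}: card=3200; try (B,hash)→1280, (E,nl_idx)→3600, (E,merge)→4320, (B,merge)→4680, (E,hash)→7280, (E,nl)→16040 …(+1); best=1280 via (B,hash)
  {BF}: card=4000; try (B,hash)→1280, (F,merge)→4320, (F,nl_idx)→4400, (B,merge)→4680, (F,hash)→7280, (F,nl)→16040 …(+1); best=1280 via (B,hash)
  {DF}: card=800; try (F,nl_idx)→2000, (D,hash)→2480, (F,merge)→5080, (D,merge)→5360, (F,hash)→7440, (F,nl)→48120 …(+1); best=2000 via (F,nl_idx)
  {AD}: card=480; try (A,hash)→720, (D,merge)→1280, (A,merge)→1360, (D,hash)→1760, (D,nl)→4840, (A,nl)→4920; best=720 via (A,hash)
  {BCE}: card=9600; try (B,hash)→3200, (C,hash)→5200, (B,merge)→16200, (C,nl_idx)→30080, (C,merge)→43300, (B,nl)→49520 …(+1); best=3200 via (B,hash)
  {BEF}: card=320000; try (F,hash)→11680, (E,hash)→12480, (F,merge)→46880, (E,merge)→57280, (F,nl_idx)→350080, (E,nl_idx)→357280 …(+2); best=11680 via (F,hash)
  {BDF}: card=8000; try (B,hash)→3280, (D,hash)→6960, (B,merge)→11080, (B,nl)→34000, (D,merge)→54240, (D,nl)→481280; best=3280 via (B,hash)
  {ADF}: card=3200; try (A,hash)→3280, (F,nl_idx)→8240, (F,hash)→8400, (F,merge)→9520, (A,merge)→11080, (A,nl)→34000 …(+1); best=3280 via (A,hash)
  {BCEF}: card=960000; try (F,hash)→20000, (F,merge)→151200, (C,hash)→332400, (F,nl_idx)→1049600, (C,nl_idx)→2891680, (F,nl)→3843200 …(+2); best=20000 via (F,hash)
  {BDEF}: card=640000; try (E,hash)→18480, (E,merge)→119280, (D,hash)→333360, (E,nl_idx)→715280, (E,nl)→3203280, (D,merge)→6412640 …(+1); best=18480 via (E,hash)
  {ABDF}: card=32000; try (B,hash)→6960, (A,hash)→11760, (B,merge)→45160, (A,merge)→115560, (B,nl)→131280, (A,nl)→323280; best=6960 via (B,hash)
  {BCDEF}: card=1920000; try (C,hash)→659200, (D,hash)→981680, (C,nl_idx)→5778480, (C,merge)→13458900, (D,merge)→20180960, (C,nl)→38418480 …(+1); best=659200 via (C,hash)
  {ABDEF}: card=2560000; try (E,hash)→46160, (E,merge)→522960, (A,hash)→658960, (E,nl_idx)→2854960, (E,nl)→12806960, (A,merge)→13458760 …(+1); best=46160 via (E,hash)
  {ABCDEF}: card=7680000; try (A,hash)→2579680, (C,hash)→2606880, (C,nl_idx)→23086160, (A,merge)→42899480, (C,merge)→58926580, (A,nl)→77459200 …(+1); best=2579680 via (A,hash)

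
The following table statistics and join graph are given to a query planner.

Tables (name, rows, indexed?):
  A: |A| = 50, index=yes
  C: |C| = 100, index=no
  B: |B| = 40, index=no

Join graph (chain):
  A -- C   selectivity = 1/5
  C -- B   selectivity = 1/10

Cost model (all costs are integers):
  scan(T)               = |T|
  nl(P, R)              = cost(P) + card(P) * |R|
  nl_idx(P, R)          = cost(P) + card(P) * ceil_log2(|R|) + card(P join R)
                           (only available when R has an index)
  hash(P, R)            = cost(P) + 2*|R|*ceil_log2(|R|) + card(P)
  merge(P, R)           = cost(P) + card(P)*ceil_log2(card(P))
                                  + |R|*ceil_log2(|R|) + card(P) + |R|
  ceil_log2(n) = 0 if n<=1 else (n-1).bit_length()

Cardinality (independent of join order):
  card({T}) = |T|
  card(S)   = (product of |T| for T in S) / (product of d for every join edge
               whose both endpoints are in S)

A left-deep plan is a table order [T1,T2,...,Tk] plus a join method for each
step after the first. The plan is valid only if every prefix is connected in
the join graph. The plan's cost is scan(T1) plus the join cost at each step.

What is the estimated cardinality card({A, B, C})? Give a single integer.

4000

Tables in S: A(50), B(40), C(100)
Edges inside S: A-C(d=5), C-B(d=10)
numerator = 50 * 40 * 100 = 200000
denominator = 5 * 10 = 50
card(S) = 200000 / 50 = 4000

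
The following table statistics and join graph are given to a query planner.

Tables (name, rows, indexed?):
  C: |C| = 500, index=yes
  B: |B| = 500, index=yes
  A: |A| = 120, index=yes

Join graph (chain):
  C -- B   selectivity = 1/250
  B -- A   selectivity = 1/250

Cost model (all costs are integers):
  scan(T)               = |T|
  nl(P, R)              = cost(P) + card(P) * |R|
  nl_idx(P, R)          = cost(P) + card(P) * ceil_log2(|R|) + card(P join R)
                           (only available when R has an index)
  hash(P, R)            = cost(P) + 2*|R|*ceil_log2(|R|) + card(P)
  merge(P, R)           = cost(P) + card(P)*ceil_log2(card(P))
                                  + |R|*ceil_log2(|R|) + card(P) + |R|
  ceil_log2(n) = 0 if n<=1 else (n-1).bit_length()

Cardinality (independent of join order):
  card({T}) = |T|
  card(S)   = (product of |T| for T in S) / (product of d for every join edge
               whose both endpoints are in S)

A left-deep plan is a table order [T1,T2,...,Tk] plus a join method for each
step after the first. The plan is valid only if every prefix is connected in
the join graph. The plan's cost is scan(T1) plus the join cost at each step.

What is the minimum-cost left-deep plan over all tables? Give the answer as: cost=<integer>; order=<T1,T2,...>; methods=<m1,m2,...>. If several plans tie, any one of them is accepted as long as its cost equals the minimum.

Selinger DP (subsets sized 1..n):
  {C}: scan cost=500, card=500
  {B}: scan cost=500, card=500
  {A}: scan cost=120, card=120
  {BC}: card=1000; try (C,nl_idx)→6000, (B,nl_idx)→6000, (C,hash)→10000, (B,hash)→10000, (C,merge)→10500, (B,merge)→10500 …(+2); best=6000 via (C,nl_idx)
  {AB}: card=240; try (B,nl_idx)→1440, (A,hash)→2680, (A,nl_idx)→4240, (B,merge)→6080, (A,merge)→6460, (B,hash)→9240 …(+2); best=1440 via (B,nl_idx)
  {ABC}: card=480; try (C,nl_idx)→4080, (C,merge)→8600, (A,hash)→8680, (C,hash)→10680, (A,nl_idx)→13480, (A,merge)→17960 …(+2); best=4080 via (C,nl_idx)

cost=4080; order=A,B,C; methods=nl_idx,nl_idx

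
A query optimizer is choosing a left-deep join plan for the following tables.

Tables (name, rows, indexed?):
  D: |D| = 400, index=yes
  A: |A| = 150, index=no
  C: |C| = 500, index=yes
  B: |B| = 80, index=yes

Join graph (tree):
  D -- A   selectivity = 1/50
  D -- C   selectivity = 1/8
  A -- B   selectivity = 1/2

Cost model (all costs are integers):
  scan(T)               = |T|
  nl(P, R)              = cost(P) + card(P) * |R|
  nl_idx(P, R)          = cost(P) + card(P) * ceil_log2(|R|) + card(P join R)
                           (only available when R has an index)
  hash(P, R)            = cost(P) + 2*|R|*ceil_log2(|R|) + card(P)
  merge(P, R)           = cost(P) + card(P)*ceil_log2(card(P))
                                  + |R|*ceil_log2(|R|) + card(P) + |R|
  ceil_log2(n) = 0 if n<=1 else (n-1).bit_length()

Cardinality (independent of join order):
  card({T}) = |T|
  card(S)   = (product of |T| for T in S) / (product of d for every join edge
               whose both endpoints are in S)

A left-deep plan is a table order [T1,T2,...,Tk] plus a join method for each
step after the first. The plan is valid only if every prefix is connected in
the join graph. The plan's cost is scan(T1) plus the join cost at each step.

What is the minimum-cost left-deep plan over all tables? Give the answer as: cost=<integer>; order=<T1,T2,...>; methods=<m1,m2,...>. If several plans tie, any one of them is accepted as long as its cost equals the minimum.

cost=62020; order=A,D,B,C; methods=nl_idx,hash,hash

Selinger DP (subsets sized 1..n):
  {D}: scan cost=400, card=400
  {A}: scan cost=150, card=150
  {C}: scan cost=500, card=500
  {B}: scan cost=80, card=80
  {AD}: card=1200; try (D,nl_idx)→2700, (A,hash)→3200, (D,merge)→5500, (A,merge)→5750, (D,hash)→7500, (D,nl)→60150 …(+1); best=2700 via (D,nl_idx)
  {CD}: card=25000; try (D,hash)→8200, (C,merge)→9400, (D,merge)→9500, (C,hash)→9800, (C,nl_idx)→29000, (D,nl_idx)→30000 …(+2); best=8200 via (D,hash)
  {AB}: card=6000; try (B,hash)→1420, (A,merge)→2070, (B,merge)→2140, (A,hash)→2560, (B,nl_idx)→7200, (A,nl)→12080 …(+1); best=1420 via (B,hash)
  {ACD}: card=75000; try (C,hash)→12900, (C,merge)→22100, (A,hash)→35600, (C,nl_idx)→88500, (A,merge)→409550, (C,nl)→602700 …(+1); best=12900 via (C,hash)
  {ABD}: card=48000; try (B,hash)→5020, (D,hash)→14620, (B,merge)→17740, (B,nl_idx)→59100, (D,merge)→89420, (B,nl)→98700 …(+2); best=5020 via (B,hash)
  {ABCD}: card=3000000; try (C,hash)→62020, (B,hash)→89020, (C,merge)→826020, (B,merge)→1363540, (C,nl_idx)→3437020, (B,nl_idx)→3537900 …(+2); best=62020 via (C,hash)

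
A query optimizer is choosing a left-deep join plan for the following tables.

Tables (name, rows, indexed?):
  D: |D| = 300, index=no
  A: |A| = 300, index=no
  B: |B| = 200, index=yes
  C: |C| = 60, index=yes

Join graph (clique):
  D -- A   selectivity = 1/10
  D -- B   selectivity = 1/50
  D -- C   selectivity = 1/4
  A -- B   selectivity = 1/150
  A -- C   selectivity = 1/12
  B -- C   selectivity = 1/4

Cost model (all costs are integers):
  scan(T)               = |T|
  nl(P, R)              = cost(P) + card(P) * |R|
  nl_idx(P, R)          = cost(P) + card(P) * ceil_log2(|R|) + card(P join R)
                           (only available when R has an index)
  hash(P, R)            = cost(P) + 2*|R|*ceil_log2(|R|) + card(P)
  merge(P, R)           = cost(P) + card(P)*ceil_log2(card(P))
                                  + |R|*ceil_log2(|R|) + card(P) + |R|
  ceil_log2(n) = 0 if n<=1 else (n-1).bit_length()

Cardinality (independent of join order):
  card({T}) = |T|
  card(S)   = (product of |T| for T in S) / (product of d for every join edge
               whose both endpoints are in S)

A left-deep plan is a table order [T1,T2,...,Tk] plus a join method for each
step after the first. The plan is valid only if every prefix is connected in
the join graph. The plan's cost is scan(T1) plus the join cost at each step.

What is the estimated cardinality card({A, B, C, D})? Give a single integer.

Tables in S: A(300), B(200), C(60), D(300)
Edges inside S: D-A(d=10), D-B(d=50), D-C(d=4), A-B(d=150), A-C(d=12), B-C(d=4)
numerator = 300 * 200 * 60 * 300 = 1080000000
denominator = 10 * 50 * 4 * 150 * 12 * 4 = 14400000
card(S) = 1080000000 / 14400000 = 75

75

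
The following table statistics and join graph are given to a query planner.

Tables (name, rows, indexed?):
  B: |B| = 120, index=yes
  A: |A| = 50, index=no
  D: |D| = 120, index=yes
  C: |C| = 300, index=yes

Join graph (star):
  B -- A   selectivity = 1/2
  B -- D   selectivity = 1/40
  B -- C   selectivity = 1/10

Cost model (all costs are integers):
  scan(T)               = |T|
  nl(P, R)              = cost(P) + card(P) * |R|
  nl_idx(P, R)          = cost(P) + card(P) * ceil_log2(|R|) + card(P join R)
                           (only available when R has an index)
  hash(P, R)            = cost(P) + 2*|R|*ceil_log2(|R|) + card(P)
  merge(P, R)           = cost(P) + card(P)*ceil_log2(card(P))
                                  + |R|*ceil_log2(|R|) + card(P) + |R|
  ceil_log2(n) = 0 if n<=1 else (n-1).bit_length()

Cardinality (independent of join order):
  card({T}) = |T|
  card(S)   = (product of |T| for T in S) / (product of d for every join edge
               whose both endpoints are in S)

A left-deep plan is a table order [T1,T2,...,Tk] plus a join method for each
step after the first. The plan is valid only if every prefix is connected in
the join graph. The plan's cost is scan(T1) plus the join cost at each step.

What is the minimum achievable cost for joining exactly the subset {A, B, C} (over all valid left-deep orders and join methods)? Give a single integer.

Selinger DP over subsets of {A,B,C}:
  {B}: scan cost=120, card=120
  {A}: scan cost=50, card=50
  {C}: scan cost=300, card=300
  {AB}: card=3000; try (A,hash)→840, (B,merge)→1360, (A,merge)→1430, (B,hash)→1780, (B,nl_idx)→3400, (B,nl)→6050 …(+1); best=840 via (A,hash)
  {BC}: card=3600; try (B,hash)→2280, (C,merge)→4080, (B,merge)→4260, (C,nl_idx)→4800, (C,hash)→5640, (B,nl_idx)→6000 …(+2); best=2280 via (B,hash)
  {ABC}: card=90000; try (A,hash)→6480, (C,hash)→9240, (C,merge)→42840, (A,merge)→49430, (C,nl_idx)→117840, (A,nl)→182280 …(+1); best=6480 via (A,hash)

6480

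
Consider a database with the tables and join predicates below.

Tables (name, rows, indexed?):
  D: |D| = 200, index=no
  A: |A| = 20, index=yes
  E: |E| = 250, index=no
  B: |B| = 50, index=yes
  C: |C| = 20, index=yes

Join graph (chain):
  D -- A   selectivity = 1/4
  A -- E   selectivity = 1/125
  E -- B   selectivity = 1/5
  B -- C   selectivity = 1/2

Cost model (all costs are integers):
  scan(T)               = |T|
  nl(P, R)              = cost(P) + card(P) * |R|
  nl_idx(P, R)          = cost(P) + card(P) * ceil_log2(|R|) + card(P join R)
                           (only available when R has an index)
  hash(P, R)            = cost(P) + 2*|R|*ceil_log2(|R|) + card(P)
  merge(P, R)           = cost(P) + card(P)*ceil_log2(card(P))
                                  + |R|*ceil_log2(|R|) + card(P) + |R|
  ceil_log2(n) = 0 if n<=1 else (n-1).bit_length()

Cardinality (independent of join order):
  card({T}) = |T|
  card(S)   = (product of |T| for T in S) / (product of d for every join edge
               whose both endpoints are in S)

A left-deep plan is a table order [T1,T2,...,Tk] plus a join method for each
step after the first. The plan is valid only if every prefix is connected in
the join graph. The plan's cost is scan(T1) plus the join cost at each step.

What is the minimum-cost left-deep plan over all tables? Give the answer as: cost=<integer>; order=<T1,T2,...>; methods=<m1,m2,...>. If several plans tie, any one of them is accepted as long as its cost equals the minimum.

Selinger DP (subsets sized 1..n):
  {D}: scan cost=200, card=200
  {A}: scan cost=20, card=20
  {E}: scan cost=250, card=250
  {B}: scan cost=50, card=50
  {C}: scan cost=20, card=20
  {AD}: card=1000; try (A,hash)→600, (D,merge)→1940, (A,merge)→2120, (A,nl_idx)→2200, (D,hash)→3240, (D,nl)→4020 …(+1); best=600 via (A,hash)
  {AE}: card=40; try (A,hash)→700, (A,nl_idx)→1540, (E,merge)→2390, (A,merge)→2620, (E,hash)→4040, (E,nl)→5020 …(+1); best=700 via (A,hash)
  {BE}: card=2500; try (B,hash)→1100, (E,merge)→2650, (B,merge)→2850, (E,hash)→4100, (B,nl_idx)→4250, (E,nl)→12550 …(+1); best=1100 via (B,hash)
  {BC}: card=500; try (C,hash)→300, (B,merge)→490, (C,merge)→520, (B,hash)→640, (B,nl_idx)→640, (C,nl_idx)→800 …(+2); best=300 via (C,hash)
  {ADE}: card=2000; try (D,merge)→2780, (D,hash)→3940, (E,hash)→5600, (D,nl)→8700, (E,merge)→13850, (E,nl)→250600; best=2780 via (D,merge)
  {ABE}: card=400; try (B,merge)→1330, (B,hash)→1340, (B,nl_idx)→1340, (B,nl)→2700, (A,hash)→3800, (A,nl_idx)→14000 …(+2); best=1330 via (B,merge)
  {BCE}: card=25000; try (C,hash)→3800, (E,hash)→4800, (E,merge)→7550, (C,merge)→33720, (C,nl_idx)→38600, (C,nl)→51100 …(+1); best=3800 via (C,hash)
  {ABDE}: card=20000; try (D,hash)→4930, (B,hash)→5380, (D,merge)→7130, (B,merge)→27130, (B,nl_idx)→34780, (D,nl)→81330 …(+1); best=4930 via (D,hash)
  {ABCE}: card=4000; try (C,hash)→1930, (C,merge)→5450, (C,nl_idx)→7330, (C,nl)→9330, (A,hash)→29000, (A,nl_idx)→132800 …(+2); best=1930 via (C,hash)
  {ABCDE}: card=200000; try (D,hash)→9130, (C,hash)→25130, (D,merge)→55730, (C,nl_idx)→304930, (C,merge)→325050, (C,nl)→404930 …(+1); best=9130 via (D,hash)

cost=9130; order=E,A,B,C,D; methods=hash,merge,hash,hash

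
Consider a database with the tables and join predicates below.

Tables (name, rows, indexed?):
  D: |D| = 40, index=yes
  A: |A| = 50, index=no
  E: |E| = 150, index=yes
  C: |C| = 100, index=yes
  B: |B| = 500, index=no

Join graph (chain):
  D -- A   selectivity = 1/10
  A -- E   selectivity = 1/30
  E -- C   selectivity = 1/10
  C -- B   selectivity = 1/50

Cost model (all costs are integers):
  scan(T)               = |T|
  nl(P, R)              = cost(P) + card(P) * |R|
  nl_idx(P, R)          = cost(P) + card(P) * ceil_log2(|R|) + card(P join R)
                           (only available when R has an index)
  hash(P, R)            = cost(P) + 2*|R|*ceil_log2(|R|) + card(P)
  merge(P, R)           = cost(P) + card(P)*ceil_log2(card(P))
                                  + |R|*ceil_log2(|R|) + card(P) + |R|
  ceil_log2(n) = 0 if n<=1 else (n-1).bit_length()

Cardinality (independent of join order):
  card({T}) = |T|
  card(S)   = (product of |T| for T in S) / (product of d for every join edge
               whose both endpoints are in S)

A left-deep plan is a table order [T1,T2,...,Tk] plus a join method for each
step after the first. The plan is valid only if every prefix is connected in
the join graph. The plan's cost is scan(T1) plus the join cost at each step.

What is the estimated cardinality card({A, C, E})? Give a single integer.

2500

Tables in S: A(50), C(100), E(150)
Edges inside S: A-E(d=30), E-C(d=10)
numerator = 50 * 100 * 150 = 750000
denominator = 30 * 10 = 300
card(S) = 750000 / 300 = 2500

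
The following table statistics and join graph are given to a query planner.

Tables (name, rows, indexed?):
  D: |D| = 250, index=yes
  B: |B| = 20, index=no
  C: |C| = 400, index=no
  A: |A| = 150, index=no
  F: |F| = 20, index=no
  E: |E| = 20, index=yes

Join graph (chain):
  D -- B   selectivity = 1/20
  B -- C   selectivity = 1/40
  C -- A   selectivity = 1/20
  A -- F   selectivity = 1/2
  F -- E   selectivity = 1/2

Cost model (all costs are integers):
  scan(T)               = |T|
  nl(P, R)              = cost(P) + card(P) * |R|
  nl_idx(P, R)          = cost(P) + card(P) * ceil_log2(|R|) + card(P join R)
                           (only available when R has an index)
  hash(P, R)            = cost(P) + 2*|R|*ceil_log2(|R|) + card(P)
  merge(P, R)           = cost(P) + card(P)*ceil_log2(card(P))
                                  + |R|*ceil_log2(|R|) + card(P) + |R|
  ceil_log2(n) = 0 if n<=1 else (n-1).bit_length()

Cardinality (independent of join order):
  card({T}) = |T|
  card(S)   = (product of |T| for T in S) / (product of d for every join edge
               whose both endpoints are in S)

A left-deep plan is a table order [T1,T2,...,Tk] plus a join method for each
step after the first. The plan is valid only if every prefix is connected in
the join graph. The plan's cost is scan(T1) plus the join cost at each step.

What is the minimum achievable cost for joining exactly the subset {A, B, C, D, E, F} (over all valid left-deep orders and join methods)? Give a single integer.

Selinger DP over subsets of {A,B,C,D,E,F}:
  {D}: scan cost=250, card=250
  {B}: scan cost=20, card=20
  {C}: scan cost=400, card=400
  {A}: scan cost=150, card=150
  {F}: scan cost=20, card=20
  {E}: scan cost=20, card=20
  {BD}: card=250; try (D,nl_idx)→430, (B,hash)→700, (D,merge)→2390, (B,merge)→2620, (D,hash)→4040, (D,nl)→5020 …(+1); best=430 via (D,nl_idx)
  {BC}: card=200; try (B,hash)→1000, (C,merge)→4140, (B,merge)→4520, (C,hash)→7240, (C,nl)→8020, (B,nl)→8400; best=1000 via (B,hash)
  {AC}: card=3000; try (A,hash)→3200, (C,merge)→5500, (A,merge)→5750, (C,hash)→7500, (C,nl)→60150, (A,nl)→60400; best=3200 via (A,hash)
  {AF}: card=1500; try (F,hash)→500, (A,merge)→1490, (F,merge)→1620, (A,hash)→2440, (A,nl)→3020, (F,nl)→3150; best=500 via (F,hash)
  {EF}: card=200; try (F,hash)→240, (E,hash)→240, (F,merge)→260, (E,merge)→260, (E,nl_idx)→320, (F,nl)→420 …(+1); best=240 via (F,hash)
  {BCD}: card=2500; try (D,merge)→5050, (D,nl_idx)→5100, (D,hash)→5200, (C,merge)→6680, (C,hash)→7880, (D,nl)→51000 …(+1); best=5050 via (D,merge)
  {ABC}: card=1500; try (A,hash)→3600, (A,merge)→4150, (B,hash)→6400, (A,nl)→31000, (B,merge)→42320, (B,nl)→63200; best=3600 via (A,hash)
  {ACF}: card=30000; try (F,hash)→6400, (C,hash)→9200, (C,merge)→22500, (F,merge)→42320, (F,nl)→63200, (C,nl)→600500; best=6400 via (F,hash)
  {AEF}: card=15000; try (E,hash)→2200, (A,hash)→2840, (A,merge)→3390, (E,merge)→18620, (E,nl_idx)→23000, (A,nl)→30240 …(+1); best=2200 via (E,hash)
  {ABCD}: card=18750; try (D,hash)→9100, (A,hash)→9950, (D,merge)→23850, (D,nl_idx)→34350, (A,merge)→38900, (D,nl)→378600 …(+1); best=9100 via (D,hash)
  {ABCF}: card=15000; try (F,hash)→5300, (F,merge)→21720, (F,nl)→33600, (B,hash)→36600, (B,merge)→486520, (B,nl)→606400; best=5300 via (F,hash)
  {ACEF}: card=300000; try (C,hash)→24400, (E,hash)→36600, (C,merge)→231200, (E,nl_idx)→456400, (E,merge)→486520, (E,nl)→606400 …(+1); best=24400 via (C,hash)
  {ABCDF}: card=187500; try (D,hash)→24300, (F,hash)→28050, (D,merge)→232550, (F,merge)→309220, (D,nl_idx)→312800, (F,nl)→384100 …(+1); best=24300 via (D,hash)
  {ABCEF}: card=150000; try (E,hash)→20500, (E,nl_idx)→230300, (E,merge)→230420, (E,nl)→305300, (B,hash)→324600, (B,nl)→6024400 …(+1); best=20500 via (E,hash)
  {ABCDEF}: card=1875000; try (D,hash)→174500, (E,hash)→212000, (E,nl_idx)→2836800, (D,merge)→2872750, (D,nl_idx)→3095500, (E,merge)→3586920 …(+2); best=174500 via (D,hash)

174500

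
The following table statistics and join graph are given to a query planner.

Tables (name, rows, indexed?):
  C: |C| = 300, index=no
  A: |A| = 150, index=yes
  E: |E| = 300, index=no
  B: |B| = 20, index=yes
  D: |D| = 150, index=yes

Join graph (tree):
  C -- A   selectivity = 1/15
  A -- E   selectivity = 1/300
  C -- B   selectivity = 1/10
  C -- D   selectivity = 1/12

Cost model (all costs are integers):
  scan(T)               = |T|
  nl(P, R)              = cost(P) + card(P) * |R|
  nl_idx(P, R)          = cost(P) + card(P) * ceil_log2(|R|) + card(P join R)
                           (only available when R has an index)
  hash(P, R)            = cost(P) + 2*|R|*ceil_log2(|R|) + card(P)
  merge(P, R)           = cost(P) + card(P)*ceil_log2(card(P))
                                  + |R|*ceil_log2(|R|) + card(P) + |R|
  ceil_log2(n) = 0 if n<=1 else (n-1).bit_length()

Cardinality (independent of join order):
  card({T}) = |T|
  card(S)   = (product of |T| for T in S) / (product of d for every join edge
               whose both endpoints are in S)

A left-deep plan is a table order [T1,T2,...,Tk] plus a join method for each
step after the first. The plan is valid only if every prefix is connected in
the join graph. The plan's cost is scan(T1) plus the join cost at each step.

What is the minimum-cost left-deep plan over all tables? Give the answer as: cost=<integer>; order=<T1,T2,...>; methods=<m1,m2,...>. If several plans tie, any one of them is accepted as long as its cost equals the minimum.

Selinger DP (subsets sized 1..n):
  {C}: scan cost=300, card=300
  {A}: scan cost=150, card=150
  {E}: scan cost=300, card=300
  {B}: scan cost=20, card=20
  {D}: scan cost=150, card=150
  {AC}: card=3000; try (A,hash)→3000, (C,merge)→4500, (A,merge)→4650, (C,hash)→5700, (A,nl_idx)→5700, (C,nl)→45150 …(+1); best=3000 via (A,hash)
  {BC}: card=600; try (B,hash)→800, (B,nl_idx)→2400, (C,merge)→3140, (B,merge)→3420, (C,hash)→5440, (C,nl)→6020 …(+1); best=800 via (B,hash)
  {CD}: card=3750; try (D,hash)→3000, (C,merge)→4500, (D,merge)→4650, (C,hash)→5700, (D,nl_idx)→6450, (C,nl)→45150 …(+1); best=3000 via (D,hash)
  {AE}: card=150; try (A,nl_idx)→2850, (A,hash)→3000, (E,merge)→4500, (A,merge)→4650, (E,hash)→5700, (E,nl)→45150 …(+1); best=2850 via (A,nl_idx)
  {ACE}: card=3000; try (C,merge)→7200, (C,hash)→8400, (E,hash)→11400, (E,merge)→45000, (C,nl)→47850, (E,nl)→903000; best=7200 via (C,merge)
  {ABC}: card=6000; try (A,hash)→3800, (B,hash)→6200, (A,merge)→8750, (A,nl_idx)→11600, (B,nl_idx)→24000, (B,merge)→42120 …(+2); best=3800 via (A,hash)
  {ACD}: card=37500; try (D,hash)→8400, (A,hash)→9150, (D,merge)→43350, (A,merge)→53100, (D,nl_idx)→64500, (A,nl_idx)→70500 …(+2); best=8400 via (D,hash)
  {BCD}: card=7500; try (D,hash)→3800, (B,hash)→6950, (D,merge)→8750, (D,nl_idx)→13100, (B,nl_idx)→29250, (B,merge)→51870 …(+2); best=3800 via (D,hash)
  {ABCE}: card=6000; try (B,hash)→10400, (E,hash)→15200, (B,nl_idx)→28200, (B,merge)→46320, (B,nl)→67200, (E,merge)→90800 …(+1); best=10400 via (B,hash)
  {ACDE}: card=37500; try (D,hash)→12600, (D,merge)→47550, (E,hash)→51300, (D,nl_idx)→68700, (D,nl)→457200, (E,merge)→648900 …(+1); best=12600 via (D,hash)
  {ABCD}: card=75000; try (D,hash)→12200, (A,hash)→13700, (B,hash)→46100, (D,merge)→89150, (A,merge)→110150, (D,nl_idx)→126800 …(+6); best=12200 via (D,hash)
  {ABCDE}: card=75000; try (D,hash)→18800, (B,hash)→50300, (E,hash)→92600, (D,merge)→95750, (D,nl_idx)→133400, (B,nl_idx)→275100 …(+5); best=18800 via (D,hash)

cost=18800; order=E,A,C,B,D; methods=nl_idx,merge,hash,hash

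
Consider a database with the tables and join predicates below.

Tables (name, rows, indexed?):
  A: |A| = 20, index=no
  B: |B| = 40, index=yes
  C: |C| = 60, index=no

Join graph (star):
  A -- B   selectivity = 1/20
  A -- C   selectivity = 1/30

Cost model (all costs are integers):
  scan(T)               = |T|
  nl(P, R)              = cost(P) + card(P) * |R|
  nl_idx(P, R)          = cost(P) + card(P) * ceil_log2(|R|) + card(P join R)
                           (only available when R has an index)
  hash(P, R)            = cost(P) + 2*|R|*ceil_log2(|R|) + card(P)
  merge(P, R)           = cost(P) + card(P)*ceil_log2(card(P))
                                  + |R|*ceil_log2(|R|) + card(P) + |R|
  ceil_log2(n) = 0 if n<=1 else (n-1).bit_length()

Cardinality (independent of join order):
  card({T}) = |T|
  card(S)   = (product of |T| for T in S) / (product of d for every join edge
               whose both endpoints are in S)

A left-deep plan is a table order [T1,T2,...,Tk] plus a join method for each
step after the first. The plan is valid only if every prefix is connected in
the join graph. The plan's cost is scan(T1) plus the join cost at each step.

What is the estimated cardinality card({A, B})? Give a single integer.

Tables in S: A(20), B(40)
Edges inside S: A-B(d=20)
numerator = 20 * 40 = 800
denominator = 20 = 20
card(S) = 800 / 20 = 40

40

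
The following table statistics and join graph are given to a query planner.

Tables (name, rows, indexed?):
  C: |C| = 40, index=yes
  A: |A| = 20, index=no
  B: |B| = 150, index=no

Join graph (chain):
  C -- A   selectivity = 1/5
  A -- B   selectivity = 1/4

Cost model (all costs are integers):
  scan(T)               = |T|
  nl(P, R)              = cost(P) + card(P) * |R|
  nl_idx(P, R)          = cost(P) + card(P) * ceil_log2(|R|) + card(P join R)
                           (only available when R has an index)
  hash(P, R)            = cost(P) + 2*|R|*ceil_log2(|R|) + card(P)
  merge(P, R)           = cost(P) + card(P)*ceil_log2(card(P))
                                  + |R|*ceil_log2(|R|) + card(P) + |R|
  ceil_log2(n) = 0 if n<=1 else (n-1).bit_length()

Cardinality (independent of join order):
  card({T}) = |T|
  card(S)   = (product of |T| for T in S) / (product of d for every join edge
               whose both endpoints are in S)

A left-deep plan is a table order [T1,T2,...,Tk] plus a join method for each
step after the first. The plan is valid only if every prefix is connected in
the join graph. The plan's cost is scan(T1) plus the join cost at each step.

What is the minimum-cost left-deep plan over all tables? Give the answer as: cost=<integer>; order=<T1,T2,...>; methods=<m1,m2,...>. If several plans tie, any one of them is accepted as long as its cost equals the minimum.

Selinger DP (subsets sized 1..n):
  {C}: scan cost=40, card=40
  {A}: scan cost=20, card=20
  {B}: scan cost=150, card=150
  {AC}: card=160; try (A,hash)→280, (C,nl_idx)→300, (C,merge)→420, (A,merge)→440, (C,hash)→520, (C,nl)→820 …(+1); best=280 via (A,hash)
  {AB}: card=750; try (A,hash)→500, (B,merge)→1490, (A,merge)→1620, (B,hash)→2440, (B,nl)→3020, (A,nl)→3150; best=500 via (A,hash)
  {ABC}: card=6000; try (C,hash)→1730, (B,hash)→2840, (B,merge)→3070, (C,merge)→9030, (C,nl_idx)→11000, (B,nl)→24280 …(+1); best=1730 via (C,hash)

cost=1730; order=B,A,C; methods=hash,hash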